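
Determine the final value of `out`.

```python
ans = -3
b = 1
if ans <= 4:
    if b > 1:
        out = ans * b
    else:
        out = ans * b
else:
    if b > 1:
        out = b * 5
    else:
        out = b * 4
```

ans=-3, b=1
ans <= 4 is True; b > 1 is False
→ out = ans * b = -3

-3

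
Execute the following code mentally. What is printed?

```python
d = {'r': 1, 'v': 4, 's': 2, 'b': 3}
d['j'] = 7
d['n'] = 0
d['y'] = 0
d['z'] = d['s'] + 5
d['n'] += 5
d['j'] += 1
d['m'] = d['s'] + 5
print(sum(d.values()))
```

d['j'] = 7 → {'r': 1, 'v': 4, 's': 2, 'b': 3, 'j': 7}
d['n'] = 0 → {'r': 1, 'v': 4, 's': 2, 'b': 3, 'j': 7, 'n': 0}
d['y'] = 0 → {'r': 1, 'v': 4, 's': 2, 'b': 3, 'j': 7, 'n': 0, 'y': 0}
d['z'] = d['s']+5 = 7 → {'r': 1, 'v': 4, 's': 2, 'b': 3, 'j': 7, 'n': 0, 'y': 0, 'z': 7}
d['n'] = 0+5 = 5 → {'r': 1, 'v': 4, 's': 2, 'b': 3, 'j': 7, 'n': 5, 'y': 0, 'z': 7}
d['j'] = 7+1 = 8 → {'r': 1, 'v': 4, 's': 2, 'b': 3, 'j': 8, 'n': 5, 'y': 0, 'z': 7}
d['m'] = d['s']+5 = 7 → {'r': 1, 'v': 4, 's': 2, 'b': 3, 'j': 8, 'n': 5, 'y': 0, 'z': 7, 'm': 7}
sum of values = 37

37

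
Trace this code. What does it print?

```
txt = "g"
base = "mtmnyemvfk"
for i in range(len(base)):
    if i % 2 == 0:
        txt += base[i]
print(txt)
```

i=0: add 'm' → 'gm'
i=1: skip
i=2: add 'm' → 'gmm'
i=3: skip
i=4: add 'y' → 'gmmy'
i=5: skip
i=6: add 'm' → 'gmmym'
i=7: skip
i=8: add 'f' → 'gmmymf'
i=9: skip

gmmymf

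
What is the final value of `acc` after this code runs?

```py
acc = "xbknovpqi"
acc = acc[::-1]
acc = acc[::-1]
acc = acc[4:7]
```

'ovp'

reverse → 'iqpvonkbx'
reverse → 'xbknovpqi'
slice [4:7] → 'ovp'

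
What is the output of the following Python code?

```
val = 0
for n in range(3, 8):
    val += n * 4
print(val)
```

n=3: val = 0+3*4 = 12
n=4: val = 12+4*4 = 28
n=5: val = 28+5*4 = 48
n=6: val = 48+6*4 = 72
n=7: val = 72+7*4 = 100

100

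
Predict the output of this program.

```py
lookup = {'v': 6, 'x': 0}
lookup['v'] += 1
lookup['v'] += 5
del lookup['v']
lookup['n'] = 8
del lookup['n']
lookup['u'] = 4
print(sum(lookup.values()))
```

4

lookup['v'] = 6+1 = 7 → {'v': 7, 'x': 0}
lookup['v'] = 7+5 = 12 → {'v': 12, 'x': 0}
del 'v' → {'x': 0}
lookup['n'] = 8 → {'x': 0, 'n': 8}
del 'n' → {'x': 0}
lookup['u'] = 4 → {'x': 0, 'u': 4}
sum of values = 4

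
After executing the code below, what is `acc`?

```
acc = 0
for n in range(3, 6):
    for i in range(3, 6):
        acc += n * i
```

n=3,i=3: acc = 0+9 = 9
n=3,i=4: acc = 9+12 = 21
n=3,i=5: acc = 21+15 = 36
n=4,i=3: acc = 36+12 = 48
n=4,i=4: acc = 48+16 = 64
n=4,i=5: acc = 64+20 = 84
n=5,i=3: acc = 84+15 = 99
n=5,i=4: acc = 99+20 = 119
n=5,i=5: acc = 119+25 = 144

144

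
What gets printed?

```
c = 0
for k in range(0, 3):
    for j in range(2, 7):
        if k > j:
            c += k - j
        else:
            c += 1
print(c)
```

k=0,j=2: not 0>2, c = 0+1 = 1
k=0,j=3: not 0>3, c = 1+1 = 2
k=0,j=4: not 0>4, c = 2+1 = 3
k=0,j=5: not 0>5, c = 3+1 = 4
k=0,j=6: not 0>6, c = 4+1 = 5
k=1,j=2: not 1>2, c = 5+1 = 6
k=1,j=3: not 1>3, c = 6+1 = 7
k=1,j=4: not 1>4, c = 7+1 = 8
k=1,j=5: not 1>5, c = 8+1 = 9
k=1,j=6: not 1>6, c = 9+1 = 10
k=2,j=2: not 2>2, c = 10+1 = 11
k=2,j=3: not 2>3, c = 11+1 = 12
k=2,j=4: not 2>4, c = 12+1 = 13
k=2,j=5: not 2>5, c = 13+1 = 14
k=2,j=6: not 2>6, c = 14+1 = 15

15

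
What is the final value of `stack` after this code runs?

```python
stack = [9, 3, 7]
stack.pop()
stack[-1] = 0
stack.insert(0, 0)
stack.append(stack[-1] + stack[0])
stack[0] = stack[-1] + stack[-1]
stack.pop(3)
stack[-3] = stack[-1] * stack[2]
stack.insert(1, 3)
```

pop() removes 7 → [9, 3]
stack[-1] = 0 → [9, 0]
insert 0 at 0 → [0, 9, 0]
append stack[-1]+stack[0] = 0+0 = 0 → [0, 9, 0, 0]
stack[0] = stack[-1]+stack[-1] = 0+0 = 0 → [0, 9, 0, 0]
pop(3) removes 0 → [0, 9, 0]
stack[-3] = stack[-1]*stack[2] = 0*0 = 0 → [0, 9, 0]
insert 3 at 1 → [0, 3, 9, 0]

[0, 3, 9, 0]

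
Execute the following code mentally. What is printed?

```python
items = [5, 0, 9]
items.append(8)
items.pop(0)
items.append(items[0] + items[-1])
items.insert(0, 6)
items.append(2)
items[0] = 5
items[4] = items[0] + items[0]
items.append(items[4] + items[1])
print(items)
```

[5, 0, 9, 8, 10, 2, 10]

append 8 → [5, 0, 9, 8]
pop(0) removes 5 → [0, 9, 8]
append items[0]+items[-1] = 0+8 = 8 → [0, 9, 8, 8]
insert 6 at 0 → [6, 0, 9, 8, 8]
append 2 → [6, 0, 9, 8, 8, 2]
items[0] = 5 → [5, 0, 9, 8, 8, 2]
items[4] = items[0]+items[0] = 5+5 = 10 → [5, 0, 9, 8, 10, 2]
append items[4]+items[1] = 10+0 = 10 → [5, 0, 9, 8, 10, 2, 10]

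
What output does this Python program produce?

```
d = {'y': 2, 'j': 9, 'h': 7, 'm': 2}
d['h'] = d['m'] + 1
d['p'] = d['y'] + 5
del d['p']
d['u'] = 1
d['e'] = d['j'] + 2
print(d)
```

{'y': 2, 'j': 9, 'h': 3, 'm': 2, 'u': 1, 'e': 11}

d['h'] = d['m']+1 = 3 → {'y': 2, 'j': 9, 'h': 3, 'm': 2}
d['p'] = d['y']+5 = 7 → {'y': 2, 'j': 9, 'h': 3, 'm': 2, 'p': 7}
del 'p' → {'y': 2, 'j': 9, 'h': 3, 'm': 2}
d['u'] = 1 → {'y': 2, 'j': 9, 'h': 3, 'm': 2, 'u': 1}
d['e'] = d['j']+2 = 11 → {'y': 2, 'j': 9, 'h': 3, 'm': 2, 'u': 1, 'e': 11}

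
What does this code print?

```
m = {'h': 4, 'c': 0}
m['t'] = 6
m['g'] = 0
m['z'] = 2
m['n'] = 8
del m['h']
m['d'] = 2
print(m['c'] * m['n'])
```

m['t'] = 6 → {'h': 4, 'c': 0, 't': 6}
m['g'] = 0 → {'h': 4, 'c': 0, 't': 6, 'g': 0}
m['z'] = 2 → {'h': 4, 'c': 0, 't': 6, 'g': 0, 'z': 2}
m['n'] = 8 → {'h': 4, 'c': 0, 't': 6, 'g': 0, 'z': 2, 'n': 8}
del 'h' → {'c': 0, 't': 6, 'g': 0, 'z': 2, 'n': 8}
m['d'] = 2 → {'c': 0, 't': 6, 'g': 0, 'z': 2, 'n': 8, 'd': 2}
m['c']*m['n'] = 0*8 = 0

0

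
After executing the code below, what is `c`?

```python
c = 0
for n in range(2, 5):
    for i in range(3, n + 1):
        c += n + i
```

21

n=3,i=3: c = 0+6 = 6
n=4,i=3: c = 6+7 = 13
n=4,i=4: c = 13+8 = 21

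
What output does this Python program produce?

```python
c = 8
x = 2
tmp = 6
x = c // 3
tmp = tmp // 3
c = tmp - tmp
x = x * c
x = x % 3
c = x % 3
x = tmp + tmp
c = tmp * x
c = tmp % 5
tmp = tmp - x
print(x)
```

x = 8//3 = 2
tmp = 6//3 = 2
c = 2-2 = 0
x = 2*0 = 0
x = 0%3 = 0
c = 0%3 = 0
x = 2+2 = 4
c = 2*4 = 8
c = 2%5 = 2
tmp = 2-4 = -2

4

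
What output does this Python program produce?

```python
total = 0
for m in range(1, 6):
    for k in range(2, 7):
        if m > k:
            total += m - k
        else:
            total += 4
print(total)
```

86

m=1,k=2: not 1>2, total = 0+4 = 4
m=1,k=3: not 1>3, total = 4+4 = 8
m=1,k=4: not 1>4, total = 8+4 = 12
m=1,k=5: not 1>5, total = 12+4 = 16
m=1,k=6: not 1>6, total = 16+4 = 20
m=2,k=2: not 2>2, total = 20+4 = 24
m=2,k=3: not 2>3, total = 24+4 = 28
m=2,k=4: not 2>4, total = 28+4 = 32
m=2,k=5: not 2>5, total = 32+4 = 36
m=2,k=6: not 2>6, total = 36+4 = 40
m=3,k=2: 3>2, total = 40+1 = 41
m=3,k=3: not 3>3, total = 41+4 = 45
m=3,k=4: not 3>4, total = 45+4 = 49
m=3,k=5: not 3>5, total = 49+4 = 53
m=3,k=6: not 3>6, total = 53+4 = 57
m=4,k=2: 4>2, total = 57+2 = 59
m=4,k=3: 4>3, total = 59+1 = 60
m=4,k=4: not 4>4, total = 60+4 = 64
m=4,k=5: not 4>5, total = 64+4 = 68
m=4,k=6: not 4>6, total = 68+4 = 72
m=5,k=2: 5>2, total = 72+3 = 75
m=5,k=3: 5>3, total = 75+2 = 77
m=5,k=4: 5>4, total = 77+1 = 78
m=5,k=5: not 5>5, total = 78+4 = 82
m=5,k=6: not 5>6, total = 82+4 = 86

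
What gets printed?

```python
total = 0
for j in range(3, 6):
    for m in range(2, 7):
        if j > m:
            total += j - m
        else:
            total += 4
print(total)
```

j=3,m=2: 3>2, total = 0+1 = 1
j=3,m=3: not 3>3, total = 1+4 = 5
j=3,m=4: not 3>4, total = 5+4 = 9
j=3,m=5: not 3>5, total = 9+4 = 13
j=3,m=6: not 3>6, total = 13+4 = 17
j=4,m=2: 4>2, total = 17+2 = 19
j=4,m=3: 4>3, total = 19+1 = 20
j=4,m=4: not 4>4, total = 20+4 = 24
j=4,m=5: not 4>5, total = 24+4 = 28
j=4,m=6: not 4>6, total = 28+4 = 32
j=5,m=2: 5>2, total = 32+3 = 35
j=5,m=3: 5>3, total = 35+2 = 37
j=5,m=4: 5>4, total = 37+1 = 38
j=5,m=5: not 5>5, total = 38+4 = 42
j=5,m=6: not 5>6, total = 42+4 = 46

46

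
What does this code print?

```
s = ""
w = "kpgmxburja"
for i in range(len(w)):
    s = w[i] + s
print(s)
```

ajrubxmgpk

i=0: prepend 'k' → 'k'
i=1: prepend 'p' → 'pk'
i=2: prepend 'g' → 'gpk'
i=3: prepend 'm' → 'mgpk'
i=4: prepend 'x' → 'xmgpk'
i=5: prepend 'b' → 'bxmgpk'
i=6: prepend 'u' → 'ubxmgpk'
i=7: prepend 'r' → 'rubxmgpk'
i=8: prepend 'j' → 'jrubxmgpk'
i=9: prepend 'a' → 'ajrubxmgpk'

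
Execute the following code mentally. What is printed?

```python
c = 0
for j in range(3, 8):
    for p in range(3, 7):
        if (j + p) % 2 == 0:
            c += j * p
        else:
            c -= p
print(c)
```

174

j=3,p=3: even sum, c = 0+9 = 9
j=3,p=4: odd sum, c = 9-4 = 5
j=3,p=5: even sum, c = 5+15 = 20
j=3,p=6: odd sum, c = 20-6 = 14
j=4,p=3: odd sum, c = 14-3 = 11
j=4,p=4: even sum, c = 11+16 = 27
j=4,p=5: odd sum, c = 27-5 = 22
j=4,p=6: even sum, c = 22+24 = 46
j=5,p=3: even sum, c = 46+15 = 61
j=5,p=4: odd sum, c = 61-4 = 57
j=5,p=5: even sum, c = 57+25 = 82
j=5,p=6: odd sum, c = 82-6 = 76
j=6,p=3: odd sum, c = 76-3 = 73
j=6,p=4: even sum, c = 73+24 = 97
j=6,p=5: odd sum, c = 97-5 = 92
j=6,p=6: even sum, c = 92+36 = 128
j=7,p=3: even sum, c = 128+21 = 149
j=7,p=4: odd sum, c = 149-4 = 145
j=7,p=5: even sum, c = 145+35 = 180
j=7,p=6: odd sum, c = 180-6 = 174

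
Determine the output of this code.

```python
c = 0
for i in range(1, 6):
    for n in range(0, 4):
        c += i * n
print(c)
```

i=1,n=0: c = 0+0 = 0
i=1,n=1: c = 0+1 = 1
i=1,n=2: c = 1+2 = 3
i=1,n=3: c = 3+3 = 6
i=2,n=0: c = 6+0 = 6
i=2,n=1: c = 6+2 = 8
i=2,n=2: c = 8+4 = 12
i=2,n=3: c = 12+6 = 18
i=3,n=0: c = 18+0 = 18
i=3,n=1: c = 18+3 = 21
i=3,n=2: c = 21+6 = 27
i=3,n=3: c = 27+9 = 36
i=4,n=0: c = 36+0 = 36
i=4,n=1: c = 36+4 = 40
i=4,n=2: c = 40+8 = 48
i=4,n=3: c = 48+12 = 60
i=5,n=0: c = 60+0 = 60
i=5,n=1: c = 60+5 = 65
i=5,n=2: c = 65+10 = 75
i=5,n=3: c = 75+15 = 90

90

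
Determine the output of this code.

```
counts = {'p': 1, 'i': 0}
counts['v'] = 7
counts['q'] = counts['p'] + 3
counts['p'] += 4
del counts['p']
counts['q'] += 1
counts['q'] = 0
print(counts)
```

counts['v'] = 7 → {'p': 1, 'i': 0, 'v': 7}
counts['q'] = counts['p']+3 = 4 → {'p': 1, 'i': 0, 'v': 7, 'q': 4}
counts['p'] = 1+4 = 5 → {'p': 5, 'i': 0, 'v': 7, 'q': 4}
del 'p' → {'i': 0, 'v': 7, 'q': 4}
counts['q'] = 4+1 = 5 → {'i': 0, 'v': 7, 'q': 5}
counts['q'] = 0 → {'i': 0, 'v': 7, 'q': 0}

{'i': 0, 'v': 7, 'q': 0}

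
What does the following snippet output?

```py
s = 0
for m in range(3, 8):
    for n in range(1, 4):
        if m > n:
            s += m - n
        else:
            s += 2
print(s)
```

m=3,n=1: 3>1, s = 0+2 = 2
m=3,n=2: 3>2, s = 2+1 = 3
m=3,n=3: not 3>3, s = 3+2 = 5
m=4,n=1: 4>1, s = 5+3 = 8
m=4,n=2: 4>2, s = 8+2 = 10
m=4,n=3: 4>3, s = 10+1 = 11
m=5,n=1: 5>1, s = 11+4 = 15
m=5,n=2: 5>2, s = 15+3 = 18
m=5,n=3: 5>3, s = 18+2 = 20
m=6,n=1: 6>1, s = 20+5 = 25
m=6,n=2: 6>2, s = 25+4 = 29
m=6,n=3: 6>3, s = 29+3 = 32
m=7,n=1: 7>1, s = 32+6 = 38
m=7,n=2: 7>2, s = 38+5 = 43
m=7,n=3: 7>3, s = 43+4 = 47

47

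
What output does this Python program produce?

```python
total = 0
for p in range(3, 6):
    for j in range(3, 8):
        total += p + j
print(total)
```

p=3,j=3: total = 0+6 = 6
p=3,j=4: total = 6+7 = 13
p=3,j=5: total = 13+8 = 21
p=3,j=6: total = 21+9 = 30
p=3,j=7: total = 30+10 = 40
p=4,j=3: total = 40+7 = 47
p=4,j=4: total = 47+8 = 55
p=4,j=5: total = 55+9 = 64
p=4,j=6: total = 64+10 = 74
p=4,j=7: total = 74+11 = 85
p=5,j=3: total = 85+8 = 93
p=5,j=4: total = 93+9 = 102
p=5,j=5: total = 102+10 = 112
p=5,j=6: total = 112+11 = 123
p=5,j=7: total = 123+12 = 135

135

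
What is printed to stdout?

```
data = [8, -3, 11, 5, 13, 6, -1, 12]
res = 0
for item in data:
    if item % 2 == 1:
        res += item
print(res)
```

25

item=8: not odd
item=-3: odd, res = 0+(-3) = -3
item=11: odd, res = (-3)+11 = 8
item=5: odd, res = 8+5 = 13
item=13: odd, res = 13+13 = 26
item=6: not odd
item=-1: odd, res = 26+(-1) = 25
item=12: not odd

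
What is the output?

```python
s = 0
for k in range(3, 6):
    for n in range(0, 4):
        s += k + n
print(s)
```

k=3,n=0: s = 0+3 = 3
k=3,n=1: s = 3+4 = 7
k=3,n=2: s = 7+5 = 12
k=3,n=3: s = 12+6 = 18
k=4,n=0: s = 18+4 = 22
k=4,n=1: s = 22+5 = 27
k=4,n=2: s = 27+6 = 33
k=4,n=3: s = 33+7 = 40
k=5,n=0: s = 40+5 = 45
k=5,n=1: s = 45+6 = 51
k=5,n=2: s = 51+7 = 58
k=5,n=3: s = 58+8 = 66

66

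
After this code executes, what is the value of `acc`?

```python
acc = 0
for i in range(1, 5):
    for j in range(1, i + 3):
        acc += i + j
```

102

i=1,j=1: acc = 0+2 = 2
i=1,j=2: acc = 2+3 = 5
i=1,j=3: acc = 5+4 = 9
i=2,j=1: acc = 9+3 = 12
i=2,j=2: acc = 12+4 = 16
i=2,j=3: acc = 16+5 = 21
i=2,j=4: acc = 21+6 = 27
i=3,j=1: acc = 27+4 = 31
i=3,j=2: acc = 31+5 = 36
i=3,j=3: acc = 36+6 = 42
i=3,j=4: acc = 42+7 = 49
i=3,j=5: acc = 49+8 = 57
i=4,j=1: acc = 57+5 = 62
i=4,j=2: acc = 62+6 = 68
i=4,j=3: acc = 68+7 = 75
i=4,j=4: acc = 75+8 = 83
i=4,j=5: acc = 83+9 = 92
i=4,j=6: acc = 92+10 = 102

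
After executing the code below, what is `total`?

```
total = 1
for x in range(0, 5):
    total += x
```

x=0: total = 1+0 = 1
x=1: total = 1+1 = 2
x=2: total = 2+2 = 4
x=3: total = 4+3 = 7
x=4: total = 7+4 = 11

11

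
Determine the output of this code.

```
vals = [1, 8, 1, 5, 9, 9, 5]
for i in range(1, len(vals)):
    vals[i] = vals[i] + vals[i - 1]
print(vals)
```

i=1: vals[1] = 8+1 = 9 → [1, 9, 1, 5, 9, 9, 5]
i=2: vals[2] = 1+9 = 10 → [1, 9, 10, 5, 9, 9, 5]
i=3: vals[3] = 5+10 = 15 → [1, 9, 10, 15, 9, 9, 5]
i=4: vals[4] = 9+15 = 24 → [1, 9, 10, 15, 24, 9, 5]
i=5: vals[5] = 9+24 = 33 → [1, 9, 10, 15, 24, 33, 5]
i=6: vals[6] = 5+33 = 38 → [1, 9, 10, 15, 24, 33, 38]

[1, 9, 10, 15, 24, 33, 38]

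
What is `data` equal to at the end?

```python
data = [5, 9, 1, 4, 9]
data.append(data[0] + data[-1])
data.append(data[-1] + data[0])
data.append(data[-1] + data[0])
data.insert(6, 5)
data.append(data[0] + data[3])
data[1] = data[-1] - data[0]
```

[5, 4, 1, 4, 9, 14, 5, 19, 24, 9]

append data[0]+data[-1] = 5+9 = 14 → [5, 9, 1, 4, 9, 14]
append data[-1]+data[0] = 14+5 = 19 → [5, 9, 1, 4, 9, 14, 19]
append data[-1]+data[0] = 19+5 = 24 → [5, 9, 1, 4, 9, 14, 19, 24]
insert 5 at 6 → [5, 9, 1, 4, 9, 14, 5, 19, 24]
append data[0]+data[3] = 5+4 = 9 → [5, 9, 1, 4, 9, 14, 5, 19, 24, 9]
data[1] = data[-1]-data[0] = 9-5 = 4 → [5, 4, 1, 4, 9, 14, 5, 19, 24, 9]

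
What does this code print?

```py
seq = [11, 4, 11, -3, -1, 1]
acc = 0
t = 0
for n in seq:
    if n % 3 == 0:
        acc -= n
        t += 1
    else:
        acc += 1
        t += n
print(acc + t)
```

n=11: not %3==0, acc = 0+1 = 1; t=11
n=4: not %3==0, acc = 1+1 = 2; t=15
n=11: not %3==0, acc = 2+1 = 3; t=26
n=-3: %3==0, acc = 3-(-3) = 6; t=27
n=-1: not %3==0, acc = 6+1 = 7; t=26
n=1: not %3==0, acc = 7+1 = 8; t=27
acc+t = 8+27 = 35

35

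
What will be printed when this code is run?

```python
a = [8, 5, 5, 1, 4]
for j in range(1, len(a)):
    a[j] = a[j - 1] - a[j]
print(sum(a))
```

-1

j=1: a[1] = 8-5 = 3 → [8, 3, 5, 1, 4]
j=2: a[2] = 3-5 = -2 → [8, 3, -2, 1, 4]
j=3: a[3] = (-2)-1 = -3 → [8, 3, -2, -3, 4]
j=4: a[4] = (-3)-4 = -7 → [8, 3, -2, -3, -7]
sum = -1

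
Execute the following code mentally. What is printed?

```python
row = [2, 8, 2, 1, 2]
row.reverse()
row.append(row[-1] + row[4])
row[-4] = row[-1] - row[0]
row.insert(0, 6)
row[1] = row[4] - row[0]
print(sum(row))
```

reverse → [2, 1, 2, 8, 2]
append row[-1]+row[4] = 2+2 = 4 → [2, 1, 2, 8, 2, 4]
row[-4] = row[-1]-row[0] = 4-2 = 2 → [2, 1, 2, 8, 2, 4]
insert 6 at 0 → [6, 2, 1, 2, 8, 2, 4]
row[1] = row[4]-row[0] = 8-6 = 2 → [6, 2, 1, 2, 8, 2, 4]
sum = 25

25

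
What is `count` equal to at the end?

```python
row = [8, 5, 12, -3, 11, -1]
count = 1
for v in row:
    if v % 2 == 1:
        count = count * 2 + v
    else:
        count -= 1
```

v=8: not odd, count = 1-1 = 0
v=5: odd, count = 0*2+5 = 5
v=12: not odd, count = 5-1 = 4
v=-3: odd, count = 4*2+(-3) = 5
v=11: odd, count = 5*2+11 = 21
v=-1: odd, count = 21*2+(-1) = 41

41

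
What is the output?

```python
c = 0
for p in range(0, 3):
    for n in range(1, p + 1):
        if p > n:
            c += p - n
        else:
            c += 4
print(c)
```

9

p=1,n=1: not 1>1, c = 0+4 = 4
p=2,n=1: 2>1, c = 4+1 = 5
p=2,n=2: not 2>2, c = 5+4 = 9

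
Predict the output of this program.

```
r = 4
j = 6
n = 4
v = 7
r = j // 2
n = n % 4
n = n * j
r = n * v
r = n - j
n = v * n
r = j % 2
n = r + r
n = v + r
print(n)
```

r = 6//2 = 3
n = 4%4 = 0
n = 0*6 = 0
r = 0*7 = 0
r = 0-6 = -6
n = 7*0 = 0
r = 6%2 = 0
n = 0+0 = 0
n = 7+0 = 7

7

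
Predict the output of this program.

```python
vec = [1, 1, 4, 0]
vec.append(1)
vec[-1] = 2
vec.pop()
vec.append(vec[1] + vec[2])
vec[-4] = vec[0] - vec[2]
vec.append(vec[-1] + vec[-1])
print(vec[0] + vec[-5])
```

-2

append 1 → [1, 1, 4, 0, 1]
vec[-1] = 2 → [1, 1, 4, 0, 2]
pop() removes 2 → [1, 1, 4, 0]
append vec[1]+vec[2] = 1+4 = 5 → [1, 1, 4, 0, 5]
vec[-4] = vec[0]-vec[2] = 1-4 = -3 → [1, -3, 4, 0, 5]
append vec[-1]+vec[-1] = 5+5 = 10 → [1, -3, 4, 0, 5, 10]
vec[0]+vec[-5] = 1+(-3) = -2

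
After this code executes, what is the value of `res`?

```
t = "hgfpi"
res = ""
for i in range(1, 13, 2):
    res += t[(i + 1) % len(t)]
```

'figphf'

i=1: add t[2]='f' → 'f'
i=3: add t[4]='i' → 'fi'
i=5: add t[1]='g' → 'fig'
i=7: add t[3]='p' → 'figp'
i=9: add t[0]='h' → 'figph'
i=11: add t[2]='f' → 'figphf'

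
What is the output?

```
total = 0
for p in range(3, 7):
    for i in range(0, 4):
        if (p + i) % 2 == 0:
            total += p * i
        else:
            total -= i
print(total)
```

40

p=3,i=0: odd sum, total = 0-0 = 0
p=3,i=1: even sum, total = 0+3 = 3
p=3,i=2: odd sum, total = 3-2 = 1
p=3,i=3: even sum, total = 1+9 = 10
p=4,i=0: even sum, total = 10+0 = 10
p=4,i=1: odd sum, total = 10-1 = 9
p=4,i=2: even sum, total = 9+8 = 17
p=4,i=3: odd sum, total = 17-3 = 14
p=5,i=0: odd sum, total = 14-0 = 14
p=5,i=1: even sum, total = 14+5 = 19
p=5,i=2: odd sum, total = 19-2 = 17
p=5,i=3: even sum, total = 17+15 = 32
p=6,i=0: even sum, total = 32+0 = 32
p=6,i=1: odd sum, total = 32-1 = 31
p=6,i=2: even sum, total = 31+12 = 43
p=6,i=3: odd sum, total = 43-3 = 40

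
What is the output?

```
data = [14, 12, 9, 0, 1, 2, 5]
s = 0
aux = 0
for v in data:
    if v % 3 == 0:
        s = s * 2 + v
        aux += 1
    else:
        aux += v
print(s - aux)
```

v=14: not %3==0; aux=14
v=12: %3==0, s = 0*2+12 = 12; aux=15
v=9: %3==0, s = 12*2+9 = 33; aux=16
v=0: %3==0, s = 33*2+0 = 66; aux=17
v=1: not %3==0; aux=18
v=2: not %3==0; aux=20
v=5: not %3==0; aux=25
s-aux = 66-25 = 41

41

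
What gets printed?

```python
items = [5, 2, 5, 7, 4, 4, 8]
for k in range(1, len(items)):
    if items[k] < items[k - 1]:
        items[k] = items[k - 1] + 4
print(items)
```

k=1: 2<5, items[1] = 5+4 = 9 → [5, 9, 5, 7, 4, 4, 8]
k=2: 5<9, items[2] = 9+4 = 13 → [5, 9, 13, 7, 4, 4, 8]
k=3: 7<13, items[3] = 13+4 = 17 → [5, 9, 13, 17, 4, 4, 8]
k=4: 4<17, items[4] = 17+4 = 21 → [5, 9, 13, 17, 21, 4, 8]
k=5: 4<21, items[5] = 21+4 = 25 → [5, 9, 13, 17, 21, 25, 8]
k=6: 8<25, items[6] = 25+4 = 29 → [5, 9, 13, 17, 21, 25, 29]

[5, 9, 13, 17, 21, 25, 29]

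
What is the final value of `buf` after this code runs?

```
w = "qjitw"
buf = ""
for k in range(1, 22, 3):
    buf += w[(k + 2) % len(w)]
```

'tjwiqtj'

k=1: add w[3]='t' → 't'
k=4: add w[1]='j' → 'tj'
k=7: add w[4]='w' → 'tjw'
k=10: add w[2]='i' → 'tjwi'
k=13: add w[0]='q' → 'tjwiq'
k=16: add w[3]='t' → 'tjwiqt'
k=19: add w[1]='j' → 'tjwiqtj'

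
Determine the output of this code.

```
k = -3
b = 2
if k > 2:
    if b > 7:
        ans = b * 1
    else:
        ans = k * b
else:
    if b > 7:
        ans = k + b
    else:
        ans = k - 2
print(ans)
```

k=-3, b=2
k > 2 is False; b > 7 is False
→ ans = k - 2 = -5

-5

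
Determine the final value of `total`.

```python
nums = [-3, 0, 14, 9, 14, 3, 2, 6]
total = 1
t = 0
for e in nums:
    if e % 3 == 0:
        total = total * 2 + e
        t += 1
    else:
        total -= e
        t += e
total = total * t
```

e=-3: %3==0, total = 1*2+(-3) = -1; t=1
e=0: %3==0, total = (-1)*2+0 = -2; t=2
e=14: not %3==0, total = (-2)-14 = -16; t=16
e=9: %3==0, total = (-16)*2+9 = -23; t=17
e=14: not %3==0, total = (-23)-14 = -37; t=31
e=3: %3==0, total = (-37)*2+3 = -71; t=32
e=2: not %3==0, total = (-71)-2 = -73; t=34
e=6: %3==0, total = (-73)*2+6 = -140; t=35
total*t = (-140)*35 = -4900

-4900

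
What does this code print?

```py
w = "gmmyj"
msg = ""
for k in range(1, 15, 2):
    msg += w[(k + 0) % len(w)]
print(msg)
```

k=1: add w[1]='m' → 'm'
k=3: add w[3]='y' → 'my'
k=5: add w[0]='g' → 'myg'
k=7: add w[2]='m' → 'mygm'
k=9: add w[4]='j' → 'mygmj'
k=11: add w[1]='m' → 'mygmjm'
k=13: add w[3]='y' → 'mygmjmy'

mygmjmy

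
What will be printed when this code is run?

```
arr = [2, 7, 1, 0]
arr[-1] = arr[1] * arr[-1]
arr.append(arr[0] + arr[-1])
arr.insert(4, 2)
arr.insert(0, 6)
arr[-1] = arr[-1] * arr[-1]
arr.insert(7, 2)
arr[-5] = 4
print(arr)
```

[6, 2, 7, 4, 0, 2, 4, 2]

arr[-1] = arr[1]*arr[-1] = 7*0 = 0 → [2, 7, 1, 0]
append arr[0]+arr[-1] = 2+0 = 2 → [2, 7, 1, 0, 2]
insert 2 at 4 → [2, 7, 1, 0, 2, 2]
insert 6 at 0 → [6, 2, 7, 1, 0, 2, 2]
arr[-1] = arr[-1]*arr[-1] = 2*2 = 4 → [6, 2, 7, 1, 0, 2, 4]
insert 2 at 7 → [6, 2, 7, 1, 0, 2, 4, 2]
arr[-5] = 4 → [6, 2, 7, 4, 0, 2, 4, 2]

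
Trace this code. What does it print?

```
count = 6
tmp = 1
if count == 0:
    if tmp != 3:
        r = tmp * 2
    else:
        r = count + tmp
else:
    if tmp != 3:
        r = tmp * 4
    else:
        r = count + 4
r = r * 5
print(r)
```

20

count=6, tmp=1
count == 0 is False; tmp != 3 is True
→ r = tmp * 4 = 4
r = 4*5 = 20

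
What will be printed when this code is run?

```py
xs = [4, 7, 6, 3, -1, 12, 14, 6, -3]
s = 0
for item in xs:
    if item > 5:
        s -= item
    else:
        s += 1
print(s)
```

item=4: not >5, s = 0+1 = 1
item=7: >5, s = 1-7 = -6
item=6: >5, s = (-6)-6 = -12
item=3: not >5, s = (-12)+1 = -11
item=-1: not >5, s = (-11)+1 = -10
item=12: >5, s = (-10)-12 = -22
item=14: >5, s = (-22)-14 = -36
item=6: >5, s = (-36)-6 = -42
item=-3: not >5, s = (-42)+1 = -41

-41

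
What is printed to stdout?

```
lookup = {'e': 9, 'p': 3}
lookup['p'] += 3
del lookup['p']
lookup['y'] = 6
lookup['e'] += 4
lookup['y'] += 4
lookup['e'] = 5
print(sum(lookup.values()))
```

lookup['p'] = 3+3 = 6 → {'e': 9, 'p': 6}
del 'p' → {'e': 9}
lookup['y'] = 6 → {'e': 9, 'y': 6}
lookup['e'] = 9+4 = 13 → {'e': 13, 'y': 6}
lookup['y'] = 6+4 = 10 → {'e': 13, 'y': 10}
lookup['e'] = 5 → {'e': 5, 'y': 10}
sum of values = 15

15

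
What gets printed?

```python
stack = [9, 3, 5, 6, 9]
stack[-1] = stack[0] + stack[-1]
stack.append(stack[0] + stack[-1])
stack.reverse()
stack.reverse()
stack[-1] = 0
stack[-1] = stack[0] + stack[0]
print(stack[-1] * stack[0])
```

stack[-1] = stack[0]+stack[-1] = 9+9 = 18 → [9, 3, 5, 6, 18]
append stack[0]+stack[-1] = 9+18 = 27 → [9, 3, 5, 6, 18, 27]
reverse → [27, 18, 6, 5, 3, 9]
reverse → [9, 3, 5, 6, 18, 27]
stack[-1] = 0 → [9, 3, 5, 6, 18, 0]
stack[-1] = stack[0]+stack[0] = 9+9 = 18 → [9, 3, 5, 6, 18, 18]
stack[-1]*stack[0] = 18*9 = 162

162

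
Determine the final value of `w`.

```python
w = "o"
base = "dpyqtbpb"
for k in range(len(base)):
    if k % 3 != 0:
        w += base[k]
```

'opytbb'

k=0: skip
k=1: add 'p' → 'op'
k=2: add 'y' → 'opy'
k=3: skip
k=4: add 't' → 'opyt'
k=5: add 'b' → 'opytb'
k=6: skip
k=7: add 'b' → 'opytbb'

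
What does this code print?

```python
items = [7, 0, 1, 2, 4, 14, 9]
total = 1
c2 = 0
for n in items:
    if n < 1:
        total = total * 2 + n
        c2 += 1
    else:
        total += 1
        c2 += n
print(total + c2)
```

47

n=7: not <1, total = 1+1 = 2; c2=7
n=0: <1, total = 2*2+0 = 4; c2=8
n=1: not <1, total = 4+1 = 5; c2=9
n=2: not <1, total = 5+1 = 6; c2=11
n=4: not <1, total = 6+1 = 7; c2=15
n=14: not <1, total = 7+1 = 8; c2=29
n=9: not <1, total = 8+1 = 9; c2=38
total+c2 = 9+38 = 47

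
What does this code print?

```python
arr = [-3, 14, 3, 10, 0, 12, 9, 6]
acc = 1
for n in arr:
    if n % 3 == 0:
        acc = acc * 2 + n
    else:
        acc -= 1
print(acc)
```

n=-3: %3==0, acc = 1*2+(-3) = -1
n=14: not %3==0, acc = (-1)-1 = -2
n=3: %3==0, acc = (-2)*2+3 = -1
n=10: not %3==0, acc = (-1)-1 = -2
n=0: %3==0, acc = (-2)*2+0 = -4
n=12: %3==0, acc = (-4)*2+12 = 4
n=9: %3==0, acc = 4*2+9 = 17
n=6: %3==0, acc = 17*2+6 = 40

40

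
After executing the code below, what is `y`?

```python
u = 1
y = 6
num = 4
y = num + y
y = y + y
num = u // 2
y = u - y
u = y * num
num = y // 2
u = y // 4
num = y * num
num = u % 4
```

y = 4+6 = 10
y = 10+10 = 20
num = 1//2 = 0
y = 1-20 = -19
u = (-19)*0 = 0
num = (-19)//2 = -10
u = (-19)//4 = -5
num = (-19)*(-10) = 190
num = (-5)%4 = 3

-19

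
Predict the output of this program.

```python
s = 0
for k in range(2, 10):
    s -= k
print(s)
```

k=2: s = 0-2 = -2
k=3: s = (-2)-3 = -5
k=4: s = (-5)-4 = -9
k=5: s = (-9)-5 = -14
k=6: s = (-14)-6 = -20
k=7: s = (-20)-7 = -27
k=8: s = (-27)-8 = -35
k=9: s = (-35)-9 = -44

-44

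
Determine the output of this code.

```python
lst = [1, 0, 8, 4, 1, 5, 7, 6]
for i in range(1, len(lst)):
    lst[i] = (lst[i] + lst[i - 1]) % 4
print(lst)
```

[1, 1, 1, 1, 2, 3, 2, 0]

i=1: lst[1] = (0+1)%4 = 1 → [1, 1, 8, 4, 1, 5, 7, 6]
i=2: lst[2] = (8+1)%4 = 1 → [1, 1, 1, 4, 1, 5, 7, 6]
i=3: lst[3] = (4+1)%4 = 1 → [1, 1, 1, 1, 1, 5, 7, 6]
i=4: lst[4] = (1+1)%4 = 2 → [1, 1, 1, 1, 2, 5, 7, 6]
i=5: lst[5] = (5+2)%4 = 3 → [1, 1, 1, 1, 2, 3, 7, 6]
i=6: lst[6] = (7+3)%4 = 2 → [1, 1, 1, 1, 2, 3, 2, 6]
i=7: lst[7] = (6+2)%4 = 0 → [1, 1, 1, 1, 2, 3, 2, 0]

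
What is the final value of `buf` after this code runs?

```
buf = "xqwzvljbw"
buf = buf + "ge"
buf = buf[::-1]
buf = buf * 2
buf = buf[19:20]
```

+ 'ge' → 'xqwzvljbwge'
reverse → 'egwbjlvzwqx'
repeat ×2 → 'egwbjlvzwqxegwbjlvzwqx'
slice [19:20] → 'w'

'w'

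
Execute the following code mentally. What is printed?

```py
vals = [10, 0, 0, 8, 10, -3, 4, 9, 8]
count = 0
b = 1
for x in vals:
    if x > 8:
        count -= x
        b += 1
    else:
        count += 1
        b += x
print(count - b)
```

x=10: >8, count = 0-10 = -10; b=2
x=0: not >8, count = (-10)+1 = -9; b=2
x=0: not >8, count = (-9)+1 = -8; b=2
x=8: not >8, count = (-8)+1 = -7; b=10
x=10: >8, count = (-7)-10 = -17; b=11
x=-3: not >8, count = (-17)+1 = -16; b=8
x=4: not >8, count = (-16)+1 = -15; b=12
x=9: >8, count = (-15)-9 = -24; b=13
x=8: not >8, count = (-24)+1 = -23; b=21
count-b = (-23)-21 = -44

-44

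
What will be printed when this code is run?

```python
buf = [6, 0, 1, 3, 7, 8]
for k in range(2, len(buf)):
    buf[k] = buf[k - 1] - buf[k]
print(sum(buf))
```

k=2: buf[2] = 0-1 = -1 → [6, 0, -1, 3, 7, 8]
k=3: buf[3] = (-1)-3 = -4 → [6, 0, -1, -4, 7, 8]
k=4: buf[4] = (-4)-7 = -11 → [6, 0, -1, -4, -11, 8]
k=5: buf[5] = (-11)-8 = -19 → [6, 0, -1, -4, -11, -19]
sum = -29

-29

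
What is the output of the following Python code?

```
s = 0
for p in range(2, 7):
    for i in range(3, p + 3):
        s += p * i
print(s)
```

445

p=2,i=3: s = 0+6 = 6
p=2,i=4: s = 6+8 = 14
p=3,i=3: s = 14+9 = 23
p=3,i=4: s = 23+12 = 35
p=3,i=5: s = 35+15 = 50
p=4,i=3: s = 50+12 = 62
p=4,i=4: s = 62+16 = 78
p=4,i=5: s = 78+20 = 98
p=4,i=6: s = 98+24 = 122
p=5,i=3: s = 122+15 = 137
p=5,i=4: s = 137+20 = 157
p=5,i=5: s = 157+25 = 182
p=5,i=6: s = 182+30 = 212
p=5,i=7: s = 212+35 = 247
p=6,i=3: s = 247+18 = 265
p=6,i=4: s = 265+24 = 289
p=6,i=5: s = 289+30 = 319
p=6,i=6: s = 319+36 = 355
p=6,i=7: s = 355+42 = 397
p=6,i=8: s = 397+48 = 445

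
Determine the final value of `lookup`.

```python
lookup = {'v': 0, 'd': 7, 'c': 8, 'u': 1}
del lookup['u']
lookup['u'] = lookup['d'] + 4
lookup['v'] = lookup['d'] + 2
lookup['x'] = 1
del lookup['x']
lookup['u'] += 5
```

{'v': 9, 'd': 7, 'c': 8, 'u': 16}

del 'u' → {'v': 0, 'd': 7, 'c': 8}
lookup['u'] = lookup['d']+4 = 11 → {'v': 0, 'd': 7, 'c': 8, 'u': 11}
lookup['v'] = lookup['d']+2 = 9 → {'v': 9, 'd': 7, 'c': 8, 'u': 11}
lookup['x'] = 1 → {'v': 9, 'd': 7, 'c': 8, 'u': 11, 'x': 1}
del 'x' → {'v': 9, 'd': 7, 'c': 8, 'u': 11}
lookup['u'] = 11+5 = 16 → {'v': 9, 'd': 7, 'c': 8, 'u': 16}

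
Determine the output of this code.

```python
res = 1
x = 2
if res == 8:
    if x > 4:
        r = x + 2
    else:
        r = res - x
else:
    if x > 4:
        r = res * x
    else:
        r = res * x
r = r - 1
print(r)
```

1

res=1, x=2
res == 8 is False; x > 4 is False
→ r = res * x = 2
r = 2-1 = 1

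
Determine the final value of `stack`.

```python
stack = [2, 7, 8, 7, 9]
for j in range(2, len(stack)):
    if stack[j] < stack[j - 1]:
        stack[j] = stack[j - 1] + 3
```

[2, 7, 8, 11, 14]

j=2: 8>=7, unchanged → [2, 7, 8, 7, 9]
j=3: 7<8, stack[3] = 8+3 = 11 → [2, 7, 8, 11, 9]
j=4: 9<11, stack[4] = 11+3 = 14 → [2, 7, 8, 11, 14]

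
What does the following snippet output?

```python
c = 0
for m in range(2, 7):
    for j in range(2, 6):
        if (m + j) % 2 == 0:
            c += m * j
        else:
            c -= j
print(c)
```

100

m=2,j=2: even sum, c = 0+4 = 4
m=2,j=3: odd sum, c = 4-3 = 1
m=2,j=4: even sum, c = 1+8 = 9
m=2,j=5: odd sum, c = 9-5 = 4
m=3,j=2: odd sum, c = 4-2 = 2
m=3,j=3: even sum, c = 2+9 = 11
m=3,j=4: odd sum, c = 11-4 = 7
m=3,j=5: even sum, c = 7+15 = 22
m=4,j=2: even sum, c = 22+8 = 30
m=4,j=3: odd sum, c = 30-3 = 27
m=4,j=4: even sum, c = 27+16 = 43
m=4,j=5: odd sum, c = 43-5 = 38
m=5,j=2: odd sum, c = 38-2 = 36
m=5,j=3: even sum, c = 36+15 = 51
m=5,j=4: odd sum, c = 51-4 = 47
m=5,j=5: even sum, c = 47+25 = 72
m=6,j=2: even sum, c = 72+12 = 84
m=6,j=3: odd sum, c = 84-3 = 81
m=6,j=4: even sum, c = 81+24 = 105
m=6,j=5: odd sum, c = 105-5 = 100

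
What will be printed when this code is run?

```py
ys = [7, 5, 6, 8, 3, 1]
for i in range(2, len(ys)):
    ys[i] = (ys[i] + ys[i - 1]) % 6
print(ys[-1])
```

i=2: ys[2] = (6+5)%6 = 5 → [7, 5, 5, 8, 3, 1]
i=3: ys[3] = (8+5)%6 = 1 → [7, 5, 5, 1, 3, 1]
i=4: ys[4] = (3+1)%6 = 4 → [7, 5, 5, 1, 4, 1]
i=5: ys[5] = (1+4)%6 = 5 → [7, 5, 5, 1, 4, 5]

5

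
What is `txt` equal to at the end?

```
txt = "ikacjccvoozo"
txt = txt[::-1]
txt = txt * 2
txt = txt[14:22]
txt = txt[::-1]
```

'acjccvoo'

reverse → 'ozoovccjcaki'
repeat ×2 → 'ozoovccjcakiozoovccjcaki'
slice [14:22] → 'oovccjca'
reverse → 'acjccvoo'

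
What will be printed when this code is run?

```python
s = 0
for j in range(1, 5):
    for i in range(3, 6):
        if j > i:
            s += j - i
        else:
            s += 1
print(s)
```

j=1,i=3: not 1>3, s = 0+1 = 1
j=1,i=4: not 1>4, s = 1+1 = 2
j=1,i=5: not 1>5, s = 2+1 = 3
j=2,i=3: not 2>3, s = 3+1 = 4
j=2,i=4: not 2>4, s = 4+1 = 5
j=2,i=5: not 2>5, s = 5+1 = 6
j=3,i=3: not 3>3, s = 6+1 = 7
j=3,i=4: not 3>4, s = 7+1 = 8
j=3,i=5: not 3>5, s = 8+1 = 9
j=4,i=3: 4>3, s = 9+1 = 10
j=4,i=4: not 4>4, s = 10+1 = 11
j=4,i=5: not 4>5, s = 11+1 = 12

12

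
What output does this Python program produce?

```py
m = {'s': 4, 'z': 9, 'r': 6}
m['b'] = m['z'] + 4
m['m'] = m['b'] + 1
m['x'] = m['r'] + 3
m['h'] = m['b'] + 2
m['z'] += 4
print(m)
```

{'s': 4, 'z': 13, 'r': 6, 'b': 13, 'm': 14, 'x': 9, 'h': 15}

m['b'] = m['z']+4 = 13 → {'s': 4, 'z': 9, 'r': 6, 'b': 13}
m['m'] = m['b']+1 = 14 → {'s': 4, 'z': 9, 'r': 6, 'b': 13, 'm': 14}
m['x'] = m['r']+3 = 9 → {'s': 4, 'z': 9, 'r': 6, 'b': 13, 'm': 14, 'x': 9}
m['h'] = m['b']+2 = 15 → {'s': 4, 'z': 9, 'r': 6, 'b': 13, 'm': 14, 'x': 9, 'h': 15}
m['z'] = 9+4 = 13 → {'s': 4, 'z': 13, 'r': 6, 'b': 13, 'm': 14, 'x': 9, 'h': 15}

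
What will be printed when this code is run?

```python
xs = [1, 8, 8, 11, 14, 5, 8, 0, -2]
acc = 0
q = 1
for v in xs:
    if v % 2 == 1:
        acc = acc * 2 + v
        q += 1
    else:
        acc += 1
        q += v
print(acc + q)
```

84

v=1: odd, acc = 0*2+1 = 1; q=2
v=8: not odd, acc = 1+1 = 2; q=10
v=8: not odd, acc = 2+1 = 3; q=18
v=11: odd, acc = 3*2+11 = 17; q=19
v=14: not odd, acc = 17+1 = 18; q=33
v=5: odd, acc = 18*2+5 = 41; q=34
v=8: not odd, acc = 41+1 = 42; q=42
v=0: not odd, acc = 42+1 = 43; q=42
v=-2: not odd, acc = 43+1 = 44; q=40
acc+q = 44+40 = 84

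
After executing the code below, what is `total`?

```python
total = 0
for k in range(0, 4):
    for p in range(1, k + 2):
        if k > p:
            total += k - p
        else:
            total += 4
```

32

k=0,p=1: not 0>1, total = 0+4 = 4
k=1,p=1: not 1>1, total = 4+4 = 8
k=1,p=2: not 1>2, total = 8+4 = 12
k=2,p=1: 2>1, total = 12+1 = 13
k=2,p=2: not 2>2, total = 13+4 = 17
k=2,p=3: not 2>3, total = 17+4 = 21
k=3,p=1: 3>1, total = 21+2 = 23
k=3,p=2: 3>2, total = 23+1 = 24
k=3,p=3: not 3>3, total = 24+4 = 28
k=3,p=4: not 3>4, total = 28+4 = 32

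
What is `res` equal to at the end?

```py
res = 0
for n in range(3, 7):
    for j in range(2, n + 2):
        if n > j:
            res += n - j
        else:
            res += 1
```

n=3,j=2: 3>2, res = 0+1 = 1
n=3,j=3: not 3>3, res = 1+1 = 2
n=3,j=4: not 3>4, res = 2+1 = 3
n=4,j=2: 4>2, res = 3+2 = 5
n=4,j=3: 4>3, res = 5+1 = 6
n=4,j=4: not 4>4, res = 6+1 = 7
n=4,j=5: not 4>5, res = 7+1 = 8
n=5,j=2: 5>2, res = 8+3 = 11
n=5,j=3: 5>3, res = 11+2 = 13
n=5,j=4: 5>4, res = 13+1 = 14
n=5,j=5: not 5>5, res = 14+1 = 15
n=5,j=6: not 5>6, res = 15+1 = 16
n=6,j=2: 6>2, res = 16+4 = 20
n=6,j=3: 6>3, res = 20+3 = 23
n=6,j=4: 6>4, res = 23+2 = 25
n=6,j=5: 6>5, res = 25+1 = 26
n=6,j=6: not 6>6, res = 26+1 = 27
n=6,j=7: not 6>7, res = 27+1 = 28

28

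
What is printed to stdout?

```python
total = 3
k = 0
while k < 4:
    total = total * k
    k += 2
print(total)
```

k=0: total = 3*0 = 0
k=2: total = 0*2 = 0

0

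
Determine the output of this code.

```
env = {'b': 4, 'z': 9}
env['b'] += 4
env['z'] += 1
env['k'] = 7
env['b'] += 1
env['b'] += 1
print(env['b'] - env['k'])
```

3

env['b'] = 4+4 = 8 → {'b': 8, 'z': 9}
env['z'] = 9+1 = 10 → {'b': 8, 'z': 10}
env['k'] = 7 → {'b': 8, 'z': 10, 'k': 7}
env['b'] = 8+1 = 9 → {'b': 9, 'z': 10, 'k': 7}
env['b'] = 9+1 = 10 → {'b': 10, 'z': 10, 'k': 7}
env['b']-env['k'] = 10-7 = 3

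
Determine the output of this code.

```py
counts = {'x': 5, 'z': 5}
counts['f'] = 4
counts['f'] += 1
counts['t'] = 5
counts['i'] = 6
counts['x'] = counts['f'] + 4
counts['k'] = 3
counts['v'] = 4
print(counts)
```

{'x': 9, 'z': 5, 'f': 5, 't': 5, 'i': 6, 'k': 3, 'v': 4}

counts['f'] = 4 → {'x': 5, 'z': 5, 'f': 4}
counts['f'] = 4+1 = 5 → {'x': 5, 'z': 5, 'f': 5}
counts['t'] = 5 → {'x': 5, 'z': 5, 'f': 5, 't': 5}
counts['i'] = 6 → {'x': 5, 'z': 5, 'f': 5, 't': 5, 'i': 6}
counts['x'] = counts['f']+4 = 9 → {'x': 9, 'z': 5, 'f': 5, 't': 5, 'i': 6}
counts['k'] = 3 → {'x': 9, 'z': 5, 'f': 5, 't': 5, 'i': 6, 'k': 3}
counts['v'] = 4 → {'x': 9, 'z': 5, 'f': 5, 't': 5, 'i': 6, 'k': 3, 'v': 4}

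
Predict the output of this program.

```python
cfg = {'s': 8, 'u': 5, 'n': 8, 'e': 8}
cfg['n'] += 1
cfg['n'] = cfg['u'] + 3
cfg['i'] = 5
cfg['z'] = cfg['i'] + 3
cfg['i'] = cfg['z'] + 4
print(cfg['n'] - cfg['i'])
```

-4

cfg['n'] = 8+1 = 9 → {'s': 8, 'u': 5, 'n': 9, 'e': 8}
cfg['n'] = cfg['u']+3 = 8 → {'s': 8, 'u': 5, 'n': 8, 'e': 8}
cfg['i'] = 5 → {'s': 8, 'u': 5, 'n': 8, 'e': 8, 'i': 5}
cfg['z'] = cfg['i']+3 = 8 → {'s': 8, 'u': 5, 'n': 8, 'e': 8, 'i': 5, 'z': 8}
cfg['i'] = cfg['z']+4 = 12 → {'s': 8, 'u': 5, 'n': 8, 'e': 8, 'i': 12, 'z': 8}
cfg['n']-cfg['i'] = 8-12 = -4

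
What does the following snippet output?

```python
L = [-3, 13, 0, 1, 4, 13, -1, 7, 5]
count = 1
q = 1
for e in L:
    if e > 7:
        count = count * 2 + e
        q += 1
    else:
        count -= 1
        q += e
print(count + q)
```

e=-3: not >7, count = 1-1 = 0; q=-2
e=13: >7, count = 0*2+13 = 13; q=-1
e=0: not >7, count = 13-1 = 12; q=-1
e=1: not >7, count = 12-1 = 11; q=0
e=4: not >7, count = 11-1 = 10; q=4
e=13: >7, count = 10*2+13 = 33; q=5
e=-1: not >7, count = 33-1 = 32; q=4
e=7: not >7, count = 32-1 = 31; q=11
e=5: not >7, count = 31-1 = 30; q=16
count+q = 30+16 = 46

46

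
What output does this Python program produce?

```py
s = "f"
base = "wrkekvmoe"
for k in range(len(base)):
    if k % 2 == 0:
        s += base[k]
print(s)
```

k=0: add 'w' → 'fw'
k=1: skip
k=2: add 'k' → 'fwk'
k=3: skip
k=4: add 'k' → 'fwkk'
k=5: skip
k=6: add 'm' → 'fwkkm'
k=7: skip
k=8: add 'e' → 'fwkkme'

fwkkme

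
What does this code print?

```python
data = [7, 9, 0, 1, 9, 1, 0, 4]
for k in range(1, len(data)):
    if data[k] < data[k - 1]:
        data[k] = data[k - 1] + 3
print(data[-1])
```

27

k=1: 9>=7, unchanged → [7, 9, 0, 1, 9, 1, 0, 4]
k=2: 0<9, data[2] = 9+3 = 12 → [7, 9, 12, 1, 9, 1, 0, 4]
k=3: 1<12, data[3] = 12+3 = 15 → [7, 9, 12, 15, 9, 1, 0, 4]
k=4: 9<15, data[4] = 15+3 = 18 → [7, 9, 12, 15, 18, 1, 0, 4]
k=5: 1<18, data[5] = 18+3 = 21 → [7, 9, 12, 15, 18, 21, 0, 4]
k=6: 0<21, data[6] = 21+3 = 24 → [7, 9, 12, 15, 18, 21, 24, 4]
k=7: 4<24, data[7] = 24+3 = 27 → [7, 9, 12, 15, 18, 21, 24, 27]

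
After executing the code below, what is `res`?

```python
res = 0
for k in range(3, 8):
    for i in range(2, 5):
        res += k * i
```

k=3,i=2: res = 0+6 = 6
k=3,i=3: res = 6+9 = 15
k=3,i=4: res = 15+12 = 27
k=4,i=2: res = 27+8 = 35
k=4,i=3: res = 35+12 = 47
k=4,i=4: res = 47+16 = 63
k=5,i=2: res = 63+10 = 73
k=5,i=3: res = 73+15 = 88
k=5,i=4: res = 88+20 = 108
k=6,i=2: res = 108+12 = 120
k=6,i=3: res = 120+18 = 138
k=6,i=4: res = 138+24 = 162
k=7,i=2: res = 162+14 = 176
k=7,i=3: res = 176+21 = 197
k=7,i=4: res = 197+28 = 225

225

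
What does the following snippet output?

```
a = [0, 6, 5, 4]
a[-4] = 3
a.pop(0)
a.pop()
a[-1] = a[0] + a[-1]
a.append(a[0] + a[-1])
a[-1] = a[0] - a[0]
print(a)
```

[6, 11, 0]

a[-4] = 3 → [3, 6, 5, 4]
pop(0) removes 3 → [6, 5, 4]
pop() removes 4 → [6, 5]
a[-1] = a[0]+a[-1] = 6+5 = 11 → [6, 11]
append a[0]+a[-1] = 6+11 = 17 → [6, 11, 17]
a[-1] = a[0]-a[0] = 6-6 = 0 → [6, 11, 0]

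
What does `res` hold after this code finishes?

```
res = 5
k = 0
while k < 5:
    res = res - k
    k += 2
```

k=0: res = 5-0 = 5
k=2: res = 5-2 = 3
k=4: res = 3-4 = -1

-1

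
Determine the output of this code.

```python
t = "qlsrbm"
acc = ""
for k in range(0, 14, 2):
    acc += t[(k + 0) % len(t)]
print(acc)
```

k=0: add t[0]='q' → 'q'
k=2: add t[2]='s' → 'qs'
k=4: add t[4]='b' → 'qsb'
k=6: add t[0]='q' → 'qsbq'
k=8: add t[2]='s' → 'qsbqs'
k=10: add t[4]='b' → 'qsbqsb'
k=12: add t[0]='q' → 'qsbqsbq'

qsbqsbq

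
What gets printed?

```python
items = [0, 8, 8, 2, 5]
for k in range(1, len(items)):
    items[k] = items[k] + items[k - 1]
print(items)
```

k=1: items[1] = 8+0 = 8 → [0, 8, 8, 2, 5]
k=2: items[2] = 8+8 = 16 → [0, 8, 16, 2, 5]
k=3: items[3] = 2+16 = 18 → [0, 8, 16, 18, 5]
k=4: items[4] = 5+18 = 23 → [0, 8, 16, 18, 23]

[0, 8, 16, 18, 23]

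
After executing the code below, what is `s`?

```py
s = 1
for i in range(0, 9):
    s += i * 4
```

i=0: s = 1+0*4 = 1
i=1: s = 1+1*4 = 5
i=2: s = 5+2*4 = 13
i=3: s = 13+3*4 = 25
i=4: s = 25+4*4 = 41
i=5: s = 41+5*4 = 61
i=6: s = 61+6*4 = 85
i=7: s = 85+7*4 = 113
i=8: s = 113+8*4 = 145

145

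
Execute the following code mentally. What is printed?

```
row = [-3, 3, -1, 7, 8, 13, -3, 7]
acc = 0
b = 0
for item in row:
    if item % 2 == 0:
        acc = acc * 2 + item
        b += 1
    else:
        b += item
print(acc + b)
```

32

item=-3: not even; b=-3
item=3: not even; b=0
item=-1: not even; b=-1
item=7: not even; b=6
item=8: even, acc = 0*2+8 = 8; b=7
item=13: not even; b=20
item=-3: not even; b=17
item=7: not even; b=24
acc+b = 8+24 = 32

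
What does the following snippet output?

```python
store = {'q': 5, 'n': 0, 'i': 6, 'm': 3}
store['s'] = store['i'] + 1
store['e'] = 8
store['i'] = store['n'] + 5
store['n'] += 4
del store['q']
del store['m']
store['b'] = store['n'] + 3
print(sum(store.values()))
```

store['s'] = store['i']+1 = 7 → {'q': 5, 'n': 0, 'i': 6, 'm': 3, 's': 7}
store['e'] = 8 → {'q': 5, 'n': 0, 'i': 6, 'm': 3, 's': 7, 'e': 8}
store['i'] = store['n']+5 = 5 → {'q': 5, 'n': 0, 'i': 5, 'm': 3, 's': 7, 'e': 8}
store['n'] = 0+4 = 4 → {'q': 5, 'n': 4, 'i': 5, 'm': 3, 's': 7, 'e': 8}
del 'q' → {'n': 4, 'i': 5, 'm': 3, 's': 7, 'e': 8}
del 'm' → {'n': 4, 'i': 5, 's': 7, 'e': 8}
store['b'] = store['n']+3 = 7 → {'n': 4, 'i': 5, 's': 7, 'e': 8, 'b': 7}
sum of values = 31

31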